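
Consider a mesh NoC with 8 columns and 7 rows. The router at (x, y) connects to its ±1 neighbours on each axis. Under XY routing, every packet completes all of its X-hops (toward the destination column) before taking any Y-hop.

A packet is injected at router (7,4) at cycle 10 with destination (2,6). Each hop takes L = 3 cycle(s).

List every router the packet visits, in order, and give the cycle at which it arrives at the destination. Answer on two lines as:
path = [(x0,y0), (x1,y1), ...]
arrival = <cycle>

path = [(7,4), (6,4), (5,4), (4,4), (3,4), (2,4), (2,5), (2,6)]
arrival = 31

[0] x=7 y=4 t=10
[1] x=6 y=4 t=13 →W
[2] x=5 y=4 t=16 →W
[3] x=4 y=4 t=19 →W
[4] x=3 y=4 t=22 →W
[5] x=2 y=4 t=25 →W
[6] x=2 y=5 t=28 →N
[7] x=2 y=6 t=31 →N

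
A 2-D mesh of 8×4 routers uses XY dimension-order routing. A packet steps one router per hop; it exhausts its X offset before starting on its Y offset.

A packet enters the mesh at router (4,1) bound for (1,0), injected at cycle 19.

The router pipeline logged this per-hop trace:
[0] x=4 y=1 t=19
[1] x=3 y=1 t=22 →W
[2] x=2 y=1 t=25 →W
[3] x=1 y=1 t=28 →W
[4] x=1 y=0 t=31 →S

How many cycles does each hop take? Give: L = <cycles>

cyc[1] − cyc[0] = 22 − 19 = 3.
That increment is L by definition: L = 3.

L = 3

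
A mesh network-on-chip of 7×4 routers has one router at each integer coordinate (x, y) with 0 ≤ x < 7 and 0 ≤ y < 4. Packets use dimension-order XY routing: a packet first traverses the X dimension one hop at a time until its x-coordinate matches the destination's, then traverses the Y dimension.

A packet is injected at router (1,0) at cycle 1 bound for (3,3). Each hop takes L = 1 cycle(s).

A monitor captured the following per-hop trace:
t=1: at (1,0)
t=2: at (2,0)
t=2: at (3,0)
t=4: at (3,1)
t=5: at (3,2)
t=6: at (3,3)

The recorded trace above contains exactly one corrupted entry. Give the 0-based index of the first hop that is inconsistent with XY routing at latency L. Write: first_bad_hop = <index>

first_bad_hop = 2

hop 1: step (+1,+0), +1 cyc — ok
hop 2: step (+1,+0), +0 cyc — BAD: Δcyc=0≠L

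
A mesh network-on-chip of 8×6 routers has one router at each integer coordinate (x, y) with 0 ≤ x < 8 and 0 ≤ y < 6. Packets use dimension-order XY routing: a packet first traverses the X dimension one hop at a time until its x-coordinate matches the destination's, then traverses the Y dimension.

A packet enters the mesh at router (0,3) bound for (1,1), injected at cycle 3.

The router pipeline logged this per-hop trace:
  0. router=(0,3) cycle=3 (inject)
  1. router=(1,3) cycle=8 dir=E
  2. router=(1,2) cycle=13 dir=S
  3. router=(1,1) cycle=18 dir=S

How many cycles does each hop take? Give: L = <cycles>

L = 5

Between hops 0 and 1 the cycle counter advances 8 − 3 = 5.
One hop costs L cycles, so L = 5.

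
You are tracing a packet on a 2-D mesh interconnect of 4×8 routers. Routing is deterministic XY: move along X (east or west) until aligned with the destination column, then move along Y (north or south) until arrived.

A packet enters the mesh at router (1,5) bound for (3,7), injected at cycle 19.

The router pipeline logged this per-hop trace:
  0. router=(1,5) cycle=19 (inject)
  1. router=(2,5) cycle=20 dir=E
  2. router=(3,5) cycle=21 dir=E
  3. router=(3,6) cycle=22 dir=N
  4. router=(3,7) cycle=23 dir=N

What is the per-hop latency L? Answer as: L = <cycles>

cyc[1] − cyc[0] = 20 − 19 = 1.
Per-hop latency L = Δcyc = 1.

L = 1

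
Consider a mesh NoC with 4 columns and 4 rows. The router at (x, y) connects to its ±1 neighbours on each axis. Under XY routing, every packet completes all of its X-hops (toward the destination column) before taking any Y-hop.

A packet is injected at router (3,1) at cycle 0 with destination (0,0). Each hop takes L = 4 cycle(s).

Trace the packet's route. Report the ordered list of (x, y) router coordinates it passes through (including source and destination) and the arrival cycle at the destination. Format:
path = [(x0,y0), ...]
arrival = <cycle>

#0 — 3,1 | c0
#1 — 2,1 | c4 | W
#2 — 1,1 | c8 | W
#3 — 0,1 | c12 | W
#4 — 0,0 | c16 | S

path = [(3,1), (2,1), (1,1), (0,1), (0,0)]
arrival = 16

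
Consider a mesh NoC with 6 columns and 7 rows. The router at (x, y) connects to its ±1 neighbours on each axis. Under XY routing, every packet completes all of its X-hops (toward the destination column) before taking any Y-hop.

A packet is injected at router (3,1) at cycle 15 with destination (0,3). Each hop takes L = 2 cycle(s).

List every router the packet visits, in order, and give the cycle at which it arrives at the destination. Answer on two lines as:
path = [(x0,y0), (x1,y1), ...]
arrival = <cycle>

[0] x=3 y=1 t=15
[1] x=2 y=1 t=17 →W
[2] x=1 y=1 t=19 →W
[3] x=0 y=1 t=21 →W
[4] x=0 y=2 t=23 →N
[5] x=0 y=3 t=25 →N

path = [(3,1), (2,1), (1,1), (0,1), (0,2), (0,3)]
arrival = 25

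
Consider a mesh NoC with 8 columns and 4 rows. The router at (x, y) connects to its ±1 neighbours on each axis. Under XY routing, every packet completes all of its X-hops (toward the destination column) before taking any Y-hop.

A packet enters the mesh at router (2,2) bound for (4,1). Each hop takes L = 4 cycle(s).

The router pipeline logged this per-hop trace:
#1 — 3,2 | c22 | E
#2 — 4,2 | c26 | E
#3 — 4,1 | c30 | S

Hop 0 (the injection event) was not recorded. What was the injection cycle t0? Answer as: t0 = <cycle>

The first recorded entry is hop 1 at cycle 22.
t0 = cyc[1] − L = 22 − 4 = 18.

t0 = 18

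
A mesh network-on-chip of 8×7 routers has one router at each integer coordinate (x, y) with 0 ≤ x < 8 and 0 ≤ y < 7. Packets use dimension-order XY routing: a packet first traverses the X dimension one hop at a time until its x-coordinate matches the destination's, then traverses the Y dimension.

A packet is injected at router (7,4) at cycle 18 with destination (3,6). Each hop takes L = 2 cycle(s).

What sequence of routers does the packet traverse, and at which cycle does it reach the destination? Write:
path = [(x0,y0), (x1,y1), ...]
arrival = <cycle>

hop 0: (7,4) @ cyc 18
hop 1: (6,4) @ cyc 20  [W]
hop 2: (5,4) @ cyc 22  [W]
hop 3: (4,4) @ cyc 24  [W]
hop 4: (3,4) @ cyc 26  [W]
hop 5: (3,5) @ cyc 28  [N]
hop 6: (3,6) @ cyc 30  [N]

path = [(7,4), (6,4), (5,4), (4,4), (3,4), (3,5), (3,6)]
arrival = 30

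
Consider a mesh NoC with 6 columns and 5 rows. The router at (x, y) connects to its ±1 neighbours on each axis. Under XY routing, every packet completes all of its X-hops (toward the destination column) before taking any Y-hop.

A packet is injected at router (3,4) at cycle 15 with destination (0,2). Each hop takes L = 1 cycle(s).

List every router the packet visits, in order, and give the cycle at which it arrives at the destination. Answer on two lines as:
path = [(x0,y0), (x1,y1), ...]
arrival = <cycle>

path = [(3,4), (2,4), (1,4), (0,4), (0,3), (0,2)]
arrival = 20

  0. router=(3,4) cycle=15 (inject)
  1. router=(2,4) cycle=16 dir=W
  2. router=(1,4) cycle=17 dir=W
  3. router=(0,4) cycle=18 dir=W
  4. router=(0,3) cycle=19 dir=S
  5. router=(0,2) cycle=20 dir=S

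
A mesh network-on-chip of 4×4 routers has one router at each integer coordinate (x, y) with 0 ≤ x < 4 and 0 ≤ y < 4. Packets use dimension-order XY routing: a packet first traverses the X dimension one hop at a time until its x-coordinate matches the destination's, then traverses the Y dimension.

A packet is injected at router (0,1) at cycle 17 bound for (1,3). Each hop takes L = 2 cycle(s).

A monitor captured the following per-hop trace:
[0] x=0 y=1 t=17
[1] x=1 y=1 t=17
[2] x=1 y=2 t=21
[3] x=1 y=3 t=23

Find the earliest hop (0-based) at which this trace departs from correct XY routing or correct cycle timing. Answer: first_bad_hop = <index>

  1: Δx=+1 Δy=+0 Δt=0 [BAD: Δcyc=0≠L]

first_bad_hop = 1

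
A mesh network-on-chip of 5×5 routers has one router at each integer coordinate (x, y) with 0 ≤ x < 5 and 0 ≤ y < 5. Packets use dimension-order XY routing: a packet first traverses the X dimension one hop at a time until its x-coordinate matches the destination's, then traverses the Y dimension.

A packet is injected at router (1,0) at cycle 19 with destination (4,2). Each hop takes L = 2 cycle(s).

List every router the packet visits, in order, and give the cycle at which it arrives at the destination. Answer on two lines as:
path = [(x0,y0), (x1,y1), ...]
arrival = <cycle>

  0. router=(1,0) cycle=19 (inject)
  1. router=(2,0) cycle=21 dir=E
  2. router=(3,0) cycle=23 dir=E
  3. router=(4,0) cycle=25 dir=E
  4. router=(4,1) cycle=27 dir=N
  5. router=(4,2) cycle=29 dir=N

path = [(1,0), (2,0), (3,0), (4,0), (4,1), (4,2)]
arrival = 29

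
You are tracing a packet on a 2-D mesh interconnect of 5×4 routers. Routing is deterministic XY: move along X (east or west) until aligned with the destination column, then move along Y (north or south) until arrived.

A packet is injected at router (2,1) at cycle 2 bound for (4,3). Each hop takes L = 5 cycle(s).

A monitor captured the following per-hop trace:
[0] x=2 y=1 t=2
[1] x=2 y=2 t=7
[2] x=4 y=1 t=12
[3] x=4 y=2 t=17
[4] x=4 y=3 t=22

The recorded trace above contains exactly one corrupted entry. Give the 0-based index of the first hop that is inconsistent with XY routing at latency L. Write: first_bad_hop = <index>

[1] (+0,+1) / 5c ⇒ BAD: Y-move but x=2≠4

first_bad_hop = 1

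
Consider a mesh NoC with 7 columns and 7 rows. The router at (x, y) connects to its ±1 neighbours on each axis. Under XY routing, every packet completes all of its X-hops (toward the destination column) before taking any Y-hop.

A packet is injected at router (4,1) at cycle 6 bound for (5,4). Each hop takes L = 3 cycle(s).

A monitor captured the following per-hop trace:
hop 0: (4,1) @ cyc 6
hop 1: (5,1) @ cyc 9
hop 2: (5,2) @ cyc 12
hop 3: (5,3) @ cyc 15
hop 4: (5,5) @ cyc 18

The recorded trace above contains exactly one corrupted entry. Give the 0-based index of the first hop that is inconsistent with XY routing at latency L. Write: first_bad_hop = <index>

hop 1: step (+1,+0), +3 cyc — ok
hop 2: step (+0,+1), +3 cyc — ok
hop 3: step (+0,+1), +3 cyc — ok
hop 4: step (+0,+2), +3 cyc — BAD: non-unit step

first_bad_hop = 4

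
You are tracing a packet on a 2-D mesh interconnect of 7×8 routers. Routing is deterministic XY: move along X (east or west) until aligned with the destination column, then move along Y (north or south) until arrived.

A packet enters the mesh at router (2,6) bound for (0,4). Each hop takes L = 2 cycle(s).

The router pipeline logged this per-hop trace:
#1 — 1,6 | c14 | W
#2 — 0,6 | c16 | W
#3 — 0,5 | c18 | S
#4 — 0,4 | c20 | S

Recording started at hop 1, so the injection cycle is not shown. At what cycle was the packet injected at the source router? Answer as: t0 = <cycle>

The first recorded entry is hop 1 at cycle 14.
So t0 = 14 − 1·2 = 12.

t0 = 12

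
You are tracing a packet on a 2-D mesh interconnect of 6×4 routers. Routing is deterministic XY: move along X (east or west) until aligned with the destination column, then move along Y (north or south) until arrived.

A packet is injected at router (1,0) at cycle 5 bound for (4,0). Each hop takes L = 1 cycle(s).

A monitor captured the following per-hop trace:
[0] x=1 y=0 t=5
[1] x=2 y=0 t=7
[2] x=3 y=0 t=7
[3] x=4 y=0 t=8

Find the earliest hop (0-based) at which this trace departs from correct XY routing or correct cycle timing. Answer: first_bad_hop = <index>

first_bad_hop = 1

  1: Δx=+1 Δy=+0 Δt=2 [BAD: Δcyc=2≠L]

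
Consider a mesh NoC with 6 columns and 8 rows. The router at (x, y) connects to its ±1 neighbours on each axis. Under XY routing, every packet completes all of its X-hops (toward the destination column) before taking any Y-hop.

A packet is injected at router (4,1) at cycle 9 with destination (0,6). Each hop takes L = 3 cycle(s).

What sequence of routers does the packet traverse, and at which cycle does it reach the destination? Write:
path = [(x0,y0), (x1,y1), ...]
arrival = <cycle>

#0 — 4,1 | c9
#1 — 3,1 | c12 | W
#2 — 2,1 | c15 | W
#3 — 1,1 | c18 | W
#4 — 0,1 | c21 | W
#5 — 0,2 | c24 | N
#6 — 0,3 | c27 | N
#7 — 0,4 | c30 | N
#8 — 0,5 | c33 | N
#9 — 0,6 | c36 | N

path = [(4,1), (3,1), (2,1), (1,1), (0,1), (0,2), (0,3), (0,4), (0,5), (0,6)]
arrival = 36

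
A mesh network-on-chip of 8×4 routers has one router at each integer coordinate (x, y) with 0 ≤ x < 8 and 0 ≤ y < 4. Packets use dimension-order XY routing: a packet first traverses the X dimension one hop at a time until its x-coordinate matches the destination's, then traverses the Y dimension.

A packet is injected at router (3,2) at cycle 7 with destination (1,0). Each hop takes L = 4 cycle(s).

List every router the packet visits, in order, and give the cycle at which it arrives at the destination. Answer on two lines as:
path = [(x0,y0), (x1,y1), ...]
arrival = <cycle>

hop 0: (3,2) @ cyc 7
hop 1: (2,2) @ cyc 11  [W]
hop 2: (1,2) @ cyc 15  [W]
hop 3: (1,1) @ cyc 19  [S]
hop 4: (1,0) @ cyc 23  [S]

path = [(3,2), (2,2), (1,2), (1,1), (1,0)]
arrival = 23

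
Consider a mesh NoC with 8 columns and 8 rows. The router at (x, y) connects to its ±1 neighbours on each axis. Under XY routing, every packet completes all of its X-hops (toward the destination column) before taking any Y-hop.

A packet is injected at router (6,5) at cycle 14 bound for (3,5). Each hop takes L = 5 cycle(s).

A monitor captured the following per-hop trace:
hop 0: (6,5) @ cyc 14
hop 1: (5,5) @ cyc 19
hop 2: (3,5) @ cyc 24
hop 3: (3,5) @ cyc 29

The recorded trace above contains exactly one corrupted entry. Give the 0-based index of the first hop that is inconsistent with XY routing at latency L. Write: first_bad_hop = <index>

check 1→ d=(-1,0) cyc+5: ok
check 2→ d=(-2,0) cyc+5: BAD: non-unit step

first_bad_hop = 2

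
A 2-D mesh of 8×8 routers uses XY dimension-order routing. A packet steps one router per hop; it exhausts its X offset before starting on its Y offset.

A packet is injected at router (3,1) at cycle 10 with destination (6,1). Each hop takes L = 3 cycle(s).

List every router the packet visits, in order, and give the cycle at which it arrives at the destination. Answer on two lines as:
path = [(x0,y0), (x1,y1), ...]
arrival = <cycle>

path = [(3,1), (4,1), (5,1), (6,1)]
arrival = 19

t=10: at (3,1)
t=13: at (4,1) after E
t=16: at (5,1) after E
t=19: at (6,1) after E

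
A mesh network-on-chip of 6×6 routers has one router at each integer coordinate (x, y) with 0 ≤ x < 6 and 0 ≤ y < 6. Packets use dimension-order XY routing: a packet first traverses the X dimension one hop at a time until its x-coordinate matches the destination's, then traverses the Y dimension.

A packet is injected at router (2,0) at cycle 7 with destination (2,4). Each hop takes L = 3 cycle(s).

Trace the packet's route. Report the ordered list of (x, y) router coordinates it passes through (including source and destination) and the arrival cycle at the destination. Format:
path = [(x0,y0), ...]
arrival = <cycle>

[0] x=2 y=0 t=7
[1] x=2 y=1 t=10 →N
[2] x=2 y=2 t=13 →N
[3] x=2 y=3 t=16 →N
[4] x=2 y=4 t=19 →N

path = [(2,0), (2,1), (2,2), (2,3), (2,4)]
arrival = 19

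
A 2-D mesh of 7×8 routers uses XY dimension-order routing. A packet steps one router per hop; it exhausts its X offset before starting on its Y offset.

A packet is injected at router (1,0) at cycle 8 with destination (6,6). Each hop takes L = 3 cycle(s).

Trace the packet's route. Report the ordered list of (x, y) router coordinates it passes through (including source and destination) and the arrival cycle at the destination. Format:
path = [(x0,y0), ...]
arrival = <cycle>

#0 — 1,0 | c8
#1 — 2,0 | c11 | E
#2 — 3,0 | c14 | E
#3 — 4,0 | c17 | E
#4 — 5,0 | c20 | E
#5 — 6,0 | c23 | E
#6 — 6,1 | c26 | N
#7 — 6,2 | c29 | N
#8 — 6,3 | c32 | N
#9 — 6,4 | c35 | N
#10 — 6,5 | c38 | N
#11 — 6,6 | c41 | N

path = [(1,0), (2,0), (3,0), (4,0), (5,0), (6,0), (6,1), (6,2), (6,3), (6,4), (6,5), (6,6)]
arrival = 41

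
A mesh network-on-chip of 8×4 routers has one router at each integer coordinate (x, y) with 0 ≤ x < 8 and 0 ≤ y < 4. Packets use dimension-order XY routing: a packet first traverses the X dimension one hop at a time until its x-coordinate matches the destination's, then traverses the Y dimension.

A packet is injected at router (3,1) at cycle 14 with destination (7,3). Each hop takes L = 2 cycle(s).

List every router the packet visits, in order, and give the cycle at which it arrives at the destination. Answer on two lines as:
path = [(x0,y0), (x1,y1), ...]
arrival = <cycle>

path = [(3,1), (4,1), (5,1), (6,1), (7,1), (7,2), (7,3)]
arrival = 26

hop 0: (3,1) @ cyc 14
hop 1: (4,1) @ cyc 16  [E]
hop 2: (5,1) @ cyc 18  [E]
hop 3: (6,1) @ cyc 20  [E]
hop 4: (7,1) @ cyc 22  [E]
hop 5: (7,2) @ cyc 24  [N]
hop 6: (7,3) @ cyc 26  [N]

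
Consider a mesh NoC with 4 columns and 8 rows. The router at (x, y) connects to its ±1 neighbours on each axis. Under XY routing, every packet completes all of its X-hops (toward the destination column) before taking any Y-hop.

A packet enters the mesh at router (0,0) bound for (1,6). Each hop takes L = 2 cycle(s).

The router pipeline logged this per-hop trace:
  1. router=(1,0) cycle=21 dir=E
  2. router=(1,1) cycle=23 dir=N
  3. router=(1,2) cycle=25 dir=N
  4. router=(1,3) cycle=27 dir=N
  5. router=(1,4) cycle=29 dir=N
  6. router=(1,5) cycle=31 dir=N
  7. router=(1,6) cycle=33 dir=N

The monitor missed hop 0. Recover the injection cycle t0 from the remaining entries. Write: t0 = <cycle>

t0 = 19

cyc[1] = 21 and cyc[k] = t0 + k·L for every k.
So t0 = 21 − 1·2 = 19.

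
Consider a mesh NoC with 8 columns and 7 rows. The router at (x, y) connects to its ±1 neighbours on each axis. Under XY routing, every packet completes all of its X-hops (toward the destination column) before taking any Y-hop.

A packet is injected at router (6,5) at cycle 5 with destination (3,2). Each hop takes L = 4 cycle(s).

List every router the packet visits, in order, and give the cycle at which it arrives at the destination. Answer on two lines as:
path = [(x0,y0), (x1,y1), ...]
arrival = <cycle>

src (6,5)  cyc=5
W→(5,5)  cyc=9
W→(4,5)  cyc=13
W→(3,5)  cyc=17
S→(3,4)  cyc=21
S→(3,3)  cyc=25
S→(3,2)  cyc=29

path = [(6,5), (5,5), (4,5), (3,5), (3,4), (3,3), (3,2)]
arrival = 29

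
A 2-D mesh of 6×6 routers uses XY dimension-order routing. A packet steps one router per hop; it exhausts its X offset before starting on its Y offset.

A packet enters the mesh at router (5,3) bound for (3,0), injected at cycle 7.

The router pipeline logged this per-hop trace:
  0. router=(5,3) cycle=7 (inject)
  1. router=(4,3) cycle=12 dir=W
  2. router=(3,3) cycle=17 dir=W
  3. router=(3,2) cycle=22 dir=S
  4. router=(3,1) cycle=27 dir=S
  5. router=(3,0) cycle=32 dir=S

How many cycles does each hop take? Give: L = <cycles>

cyc[1] − cyc[0] = 12 − 7 = 5.
That increment is L by definition: L = 5.

L = 5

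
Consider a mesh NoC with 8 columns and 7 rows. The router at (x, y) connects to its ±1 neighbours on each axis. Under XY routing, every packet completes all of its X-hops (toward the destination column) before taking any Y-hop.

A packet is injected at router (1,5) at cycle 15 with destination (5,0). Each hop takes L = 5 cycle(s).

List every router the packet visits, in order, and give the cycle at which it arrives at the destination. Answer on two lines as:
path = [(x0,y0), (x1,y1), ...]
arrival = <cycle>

t=15: at (1,5)
t=20: at (2,5) after E
t=25: at (3,5) after E
t=30: at (4,5) after E
t=35: at (5,5) after E
t=40: at (5,4) after S
t=45: at (5,3) after S
t=50: at (5,2) after S
t=55: at (5,1) after S
t=60: at (5,0) after S

path = [(1,5), (2,5), (3,5), (4,5), (5,5), (5,4), (5,3), (5,2), (5,1), (5,0)]
arrival = 60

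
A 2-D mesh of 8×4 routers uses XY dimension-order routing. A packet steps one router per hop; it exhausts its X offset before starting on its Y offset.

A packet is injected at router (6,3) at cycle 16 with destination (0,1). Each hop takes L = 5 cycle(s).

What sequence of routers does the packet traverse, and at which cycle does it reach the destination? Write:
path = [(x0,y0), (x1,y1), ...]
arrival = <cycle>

path = [(6,3), (5,3), (4,3), (3,3), (2,3), (1,3), (0,3), (0,2), (0,1)]
arrival = 56

[0] x=6 y=3 t=16
[1] x=5 y=3 t=21 →W
[2] x=4 y=3 t=26 →W
[3] x=3 y=3 t=31 →W
[4] x=2 y=3 t=36 →W
[5] x=1 y=3 t=41 →W
[6] x=0 y=3 t=46 →W
[7] x=0 y=2 t=51 →S
[8] x=0 y=1 t=56 →S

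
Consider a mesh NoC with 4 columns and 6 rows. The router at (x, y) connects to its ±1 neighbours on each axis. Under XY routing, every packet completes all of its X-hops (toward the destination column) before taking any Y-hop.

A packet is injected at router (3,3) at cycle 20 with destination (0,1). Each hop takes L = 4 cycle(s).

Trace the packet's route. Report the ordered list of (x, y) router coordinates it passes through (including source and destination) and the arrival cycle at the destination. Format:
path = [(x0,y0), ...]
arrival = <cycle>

#0 — 3,3 | c20
#1 — 2,3 | c24 | W
#2 — 1,3 | c28 | W
#3 — 0,3 | c32 | W
#4 — 0,2 | c36 | S
#5 — 0,1 | c40 | S

path = [(3,3), (2,3), (1,3), (0,3), (0,2), (0,1)]
arrival = 40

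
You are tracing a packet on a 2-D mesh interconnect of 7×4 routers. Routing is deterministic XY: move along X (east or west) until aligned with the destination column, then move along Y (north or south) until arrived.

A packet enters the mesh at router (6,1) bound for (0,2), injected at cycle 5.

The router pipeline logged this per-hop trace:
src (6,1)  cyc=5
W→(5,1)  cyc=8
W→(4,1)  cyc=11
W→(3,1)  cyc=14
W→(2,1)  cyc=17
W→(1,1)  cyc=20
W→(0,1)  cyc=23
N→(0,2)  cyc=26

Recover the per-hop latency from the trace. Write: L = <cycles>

cyc[1] − cyc[0] = 8 − 5 = 3.
One hop costs L cycles, so L = 3.

L = 3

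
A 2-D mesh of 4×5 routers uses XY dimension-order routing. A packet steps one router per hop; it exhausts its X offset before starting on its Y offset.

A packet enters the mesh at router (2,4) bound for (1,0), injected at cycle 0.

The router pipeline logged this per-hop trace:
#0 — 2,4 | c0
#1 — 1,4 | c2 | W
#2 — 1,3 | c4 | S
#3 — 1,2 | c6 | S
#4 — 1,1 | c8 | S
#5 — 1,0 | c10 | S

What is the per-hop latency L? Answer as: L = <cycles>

L = 2

Δcyc across hop 0→1: 2 − 0 = 2.
That increment is L by definition: L = 2.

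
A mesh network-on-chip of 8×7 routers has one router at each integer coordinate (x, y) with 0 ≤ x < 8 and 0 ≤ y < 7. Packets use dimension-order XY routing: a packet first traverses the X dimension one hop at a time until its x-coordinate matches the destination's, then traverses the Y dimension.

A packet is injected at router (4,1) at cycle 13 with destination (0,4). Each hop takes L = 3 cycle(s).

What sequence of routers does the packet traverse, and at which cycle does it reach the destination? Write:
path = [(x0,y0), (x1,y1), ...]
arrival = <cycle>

path = [(4,1), (3,1), (2,1), (1,1), (0,1), (0,2), (0,3), (0,4)]
arrival = 34

  0. router=(4,1) cycle=13 (inject)
  1. router=(3,1) cycle=16 dir=W
  2. router=(2,1) cycle=19 dir=W
  3. router=(1,1) cycle=22 dir=W
  4. router=(0,1) cycle=25 dir=W
  5. router=(0,2) cycle=28 dir=N
  6. router=(0,3) cycle=31 dir=N
  7. router=(0,4) cycle=34 dir=N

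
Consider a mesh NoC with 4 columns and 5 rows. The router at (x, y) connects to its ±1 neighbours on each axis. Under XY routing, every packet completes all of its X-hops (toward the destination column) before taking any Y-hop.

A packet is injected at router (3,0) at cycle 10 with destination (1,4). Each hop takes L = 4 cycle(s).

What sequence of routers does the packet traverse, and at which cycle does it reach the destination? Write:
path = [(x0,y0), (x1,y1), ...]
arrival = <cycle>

hop 0: (3,0) @ cyc 10
hop 1: (2,0) @ cyc 14  [W]
hop 2: (1,0) @ cyc 18  [W]
hop 3: (1,1) @ cyc 22  [N]
hop 4: (1,2) @ cyc 26  [N]
hop 5: (1,3) @ cyc 30  [N]
hop 6: (1,4) @ cyc 34  [N]

path = [(3,0), (2,0), (1,0), (1,1), (1,2), (1,3), (1,4)]
arrival = 34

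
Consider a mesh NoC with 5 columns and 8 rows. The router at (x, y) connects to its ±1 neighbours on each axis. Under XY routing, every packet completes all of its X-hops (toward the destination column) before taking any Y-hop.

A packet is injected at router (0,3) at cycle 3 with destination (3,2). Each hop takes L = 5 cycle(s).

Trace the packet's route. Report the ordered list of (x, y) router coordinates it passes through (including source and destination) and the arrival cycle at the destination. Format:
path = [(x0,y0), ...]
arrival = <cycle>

path = [(0,3), (1,3), (2,3), (3,3), (3,2)]
arrival = 23

t=3: at (0,3)
t=8: at (1,3) after E
t=13: at (2,3) after E
t=18: at (3,3) after E
t=23: at (3,2) after S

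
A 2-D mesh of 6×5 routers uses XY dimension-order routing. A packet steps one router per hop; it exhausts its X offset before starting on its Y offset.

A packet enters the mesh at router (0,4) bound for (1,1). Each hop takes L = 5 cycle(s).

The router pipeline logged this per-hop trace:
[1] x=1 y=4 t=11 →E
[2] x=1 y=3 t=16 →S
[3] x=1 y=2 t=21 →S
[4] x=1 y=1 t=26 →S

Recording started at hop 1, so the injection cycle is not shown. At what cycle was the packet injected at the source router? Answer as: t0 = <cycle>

At hop 1 the cycle is 11; in general cyc_k = t0 + kL.
Subtract one hop: t0 = 11 − 5 = 6.

t0 = 6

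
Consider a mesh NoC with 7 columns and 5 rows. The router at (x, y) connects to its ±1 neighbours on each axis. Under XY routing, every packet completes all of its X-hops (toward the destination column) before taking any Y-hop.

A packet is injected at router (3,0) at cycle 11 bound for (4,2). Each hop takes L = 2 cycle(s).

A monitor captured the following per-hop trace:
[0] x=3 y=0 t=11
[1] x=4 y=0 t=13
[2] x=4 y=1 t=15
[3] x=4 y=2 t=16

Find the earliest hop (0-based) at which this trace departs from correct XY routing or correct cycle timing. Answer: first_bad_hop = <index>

check 1→ d=(1,0) cyc+2: ok
check 2→ d=(0,1) cyc+2: ok
check 3→ d=(0,1) cyc+1: BAD: Δcyc=1≠L

first_bad_hop = 3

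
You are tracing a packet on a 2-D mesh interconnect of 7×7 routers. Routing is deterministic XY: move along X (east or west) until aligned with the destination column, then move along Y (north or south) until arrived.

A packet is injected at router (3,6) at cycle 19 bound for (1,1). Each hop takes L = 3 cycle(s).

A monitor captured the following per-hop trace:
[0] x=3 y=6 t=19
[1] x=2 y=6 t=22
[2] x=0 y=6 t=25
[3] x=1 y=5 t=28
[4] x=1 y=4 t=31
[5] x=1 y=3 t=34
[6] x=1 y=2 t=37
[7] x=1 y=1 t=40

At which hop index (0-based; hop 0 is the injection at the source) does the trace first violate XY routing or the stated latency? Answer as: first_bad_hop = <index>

first_bad_hop = 2

hop 1: step (-1,+0), +3 cyc — ok
hop 2: step (-2,+0), +3 cyc — BAD: non-unit step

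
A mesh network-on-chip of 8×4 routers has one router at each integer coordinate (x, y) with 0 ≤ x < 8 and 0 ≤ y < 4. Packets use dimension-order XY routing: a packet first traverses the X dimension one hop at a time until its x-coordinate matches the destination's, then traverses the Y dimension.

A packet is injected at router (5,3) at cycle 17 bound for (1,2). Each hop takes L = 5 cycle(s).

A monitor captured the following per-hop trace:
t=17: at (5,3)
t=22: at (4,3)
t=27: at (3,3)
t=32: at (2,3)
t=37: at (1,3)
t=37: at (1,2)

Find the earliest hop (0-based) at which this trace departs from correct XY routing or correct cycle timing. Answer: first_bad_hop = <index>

hop 1: step (-1,+0), +5 cyc — ok
hop 2: step (-1,+0), +5 cyc — ok
hop 3: step (-1,+0), +5 cyc — ok
hop 4: step (-1,+0), +5 cyc — ok
hop 5: step (+0,-1), +0 cyc — BAD: Δcyc=0≠L

first_bad_hop = 5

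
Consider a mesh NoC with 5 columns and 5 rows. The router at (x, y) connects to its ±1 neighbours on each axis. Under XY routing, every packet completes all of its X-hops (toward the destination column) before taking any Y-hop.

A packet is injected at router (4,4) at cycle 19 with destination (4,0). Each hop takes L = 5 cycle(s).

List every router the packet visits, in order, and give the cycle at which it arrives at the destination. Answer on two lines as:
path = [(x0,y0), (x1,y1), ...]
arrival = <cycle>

src (4,4)  cyc=19
S→(4,3)  cyc=24
S→(4,2)  cyc=29
S→(4,1)  cyc=34
S→(4,0)  cyc=39

path = [(4,4), (4,3), (4,2), (4,1), (4,0)]
arrival = 39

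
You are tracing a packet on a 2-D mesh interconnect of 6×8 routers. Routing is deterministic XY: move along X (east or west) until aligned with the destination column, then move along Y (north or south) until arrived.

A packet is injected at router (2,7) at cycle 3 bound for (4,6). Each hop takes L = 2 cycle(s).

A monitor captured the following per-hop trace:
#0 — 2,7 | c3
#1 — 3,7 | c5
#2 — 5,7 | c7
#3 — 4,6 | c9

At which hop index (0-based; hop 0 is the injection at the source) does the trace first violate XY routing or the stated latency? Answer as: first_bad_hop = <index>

first_bad_hop = 2

[1] (+1,+0) / 2c ⇒ ok
[2] (+2,+0) / 2c ⇒ BAD: non-unit step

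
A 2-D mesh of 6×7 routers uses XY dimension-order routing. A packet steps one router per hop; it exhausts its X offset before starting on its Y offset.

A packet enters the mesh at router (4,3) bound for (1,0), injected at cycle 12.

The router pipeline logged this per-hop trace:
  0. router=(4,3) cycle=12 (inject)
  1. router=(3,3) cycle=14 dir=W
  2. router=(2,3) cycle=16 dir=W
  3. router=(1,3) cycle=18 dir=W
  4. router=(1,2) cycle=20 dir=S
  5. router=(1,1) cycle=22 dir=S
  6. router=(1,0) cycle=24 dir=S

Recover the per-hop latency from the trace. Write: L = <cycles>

Δcyc across hop 0→1: 14 − 12 = 2.
That increment is L by definition: L = 2.

L = 2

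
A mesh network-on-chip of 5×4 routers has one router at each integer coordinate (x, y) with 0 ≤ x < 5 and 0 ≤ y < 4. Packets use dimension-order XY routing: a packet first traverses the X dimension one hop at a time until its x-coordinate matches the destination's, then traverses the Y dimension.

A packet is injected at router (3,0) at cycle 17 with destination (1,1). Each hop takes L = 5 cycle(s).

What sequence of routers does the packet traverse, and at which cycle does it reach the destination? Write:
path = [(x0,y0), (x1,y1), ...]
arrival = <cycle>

t=17: at (3,0)
t=22: at (2,0) after W
t=27: at (1,0) after W
t=32: at (1,1) after N

path = [(3,0), (2,0), (1,0), (1,1)]
arrival = 32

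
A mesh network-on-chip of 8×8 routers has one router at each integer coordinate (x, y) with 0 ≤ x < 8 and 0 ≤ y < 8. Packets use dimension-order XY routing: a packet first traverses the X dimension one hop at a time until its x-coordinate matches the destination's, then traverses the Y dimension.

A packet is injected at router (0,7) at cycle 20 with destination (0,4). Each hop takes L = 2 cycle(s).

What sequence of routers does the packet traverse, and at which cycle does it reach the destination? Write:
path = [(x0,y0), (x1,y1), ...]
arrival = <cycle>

#0 — 0,7 | c20
#1 — 0,6 | c22 | S
#2 — 0,5 | c24 | S
#3 — 0,4 | c26 | S

path = [(0,7), (0,6), (0,5), (0,4)]
arrival = 26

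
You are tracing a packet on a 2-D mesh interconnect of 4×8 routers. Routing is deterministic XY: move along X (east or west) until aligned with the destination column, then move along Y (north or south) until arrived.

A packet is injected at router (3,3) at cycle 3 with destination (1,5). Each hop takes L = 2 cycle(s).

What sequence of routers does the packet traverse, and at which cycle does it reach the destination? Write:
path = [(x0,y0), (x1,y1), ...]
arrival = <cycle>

path = [(3,3), (2,3), (1,3), (1,4), (1,5)]
arrival = 11

[0] x=3 y=3 t=3
[1] x=2 y=3 t=5 →W
[2] x=1 y=3 t=7 →W
[3] x=1 y=4 t=9 →N
[4] x=1 y=5 t=11 →N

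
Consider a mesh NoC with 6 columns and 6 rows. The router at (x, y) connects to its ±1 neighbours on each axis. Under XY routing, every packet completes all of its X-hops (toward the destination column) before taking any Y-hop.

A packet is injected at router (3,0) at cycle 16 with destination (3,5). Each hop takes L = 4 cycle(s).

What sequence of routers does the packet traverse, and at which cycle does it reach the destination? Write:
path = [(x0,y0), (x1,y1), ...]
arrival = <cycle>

path = [(3,0), (3,1), (3,2), (3,3), (3,4), (3,5)]
arrival = 36

  0. router=(3,0) cycle=16 (inject)
  1. router=(3,1) cycle=20 dir=N
  2. router=(3,2) cycle=24 dir=N
  3. router=(3,3) cycle=28 dir=N
  4. router=(3,4) cycle=32 dir=N
  5. router=(3,5) cycle=36 dir=N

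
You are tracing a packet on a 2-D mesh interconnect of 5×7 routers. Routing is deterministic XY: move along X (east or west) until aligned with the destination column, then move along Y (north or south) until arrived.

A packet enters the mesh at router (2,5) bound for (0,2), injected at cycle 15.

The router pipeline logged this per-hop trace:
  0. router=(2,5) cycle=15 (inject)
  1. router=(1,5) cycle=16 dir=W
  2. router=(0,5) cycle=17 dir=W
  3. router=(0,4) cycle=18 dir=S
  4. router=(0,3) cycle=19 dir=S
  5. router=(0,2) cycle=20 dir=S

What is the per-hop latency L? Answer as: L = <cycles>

L = 1

From hop 0 (15) to hop 1 (16): +1 cycles.
That increment is L by definition: L = 1.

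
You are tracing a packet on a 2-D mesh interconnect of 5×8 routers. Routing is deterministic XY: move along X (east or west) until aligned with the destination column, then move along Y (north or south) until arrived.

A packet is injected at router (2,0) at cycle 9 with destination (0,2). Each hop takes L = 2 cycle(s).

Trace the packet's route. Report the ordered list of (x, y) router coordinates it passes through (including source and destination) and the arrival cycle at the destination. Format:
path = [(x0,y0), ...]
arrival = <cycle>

path = [(2,0), (1,0), (0,0), (0,1), (0,2)]
arrival = 17

  0. router=(2,0) cycle=9 (inject)
  1. router=(1,0) cycle=11 dir=W
  2. router=(0,0) cycle=13 dir=W
  3. router=(0,1) cycle=15 dir=N
  4. router=(0,2) cycle=17 dir=N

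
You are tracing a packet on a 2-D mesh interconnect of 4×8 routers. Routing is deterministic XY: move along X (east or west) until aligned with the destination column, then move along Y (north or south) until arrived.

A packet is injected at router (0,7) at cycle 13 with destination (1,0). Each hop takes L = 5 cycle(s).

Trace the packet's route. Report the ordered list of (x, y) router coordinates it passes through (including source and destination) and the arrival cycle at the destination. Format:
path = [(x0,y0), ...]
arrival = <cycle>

path = [(0,7), (1,7), (1,6), (1,5), (1,4), (1,3), (1,2), (1,1), (1,0)]
arrival = 53

t=13: at (0,7)
t=18: at (1,7) after E
t=23: at (1,6) after S
t=28: at (1,5) after S
t=33: at (1,4) after S
t=38: at (1,3) after S
t=43: at (1,2) after S
t=48: at (1,1) after S
t=53: at (1,0) after S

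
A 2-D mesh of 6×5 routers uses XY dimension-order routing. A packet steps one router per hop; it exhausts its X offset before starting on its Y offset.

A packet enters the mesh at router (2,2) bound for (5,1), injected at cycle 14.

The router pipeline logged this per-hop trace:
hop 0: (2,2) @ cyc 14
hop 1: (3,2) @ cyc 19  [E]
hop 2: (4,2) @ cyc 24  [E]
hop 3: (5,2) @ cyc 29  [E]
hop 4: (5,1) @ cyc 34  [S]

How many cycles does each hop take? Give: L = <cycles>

L = 5

cyc[1] − cyc[0] = 19 − 14 = 5.
One hop costs L cycles, so L = 5.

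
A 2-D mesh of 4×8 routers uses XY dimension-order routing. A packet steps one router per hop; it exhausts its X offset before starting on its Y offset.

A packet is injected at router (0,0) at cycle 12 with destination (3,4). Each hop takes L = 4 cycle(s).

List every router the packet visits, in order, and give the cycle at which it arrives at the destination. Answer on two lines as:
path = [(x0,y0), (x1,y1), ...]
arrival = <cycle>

path = [(0,0), (1,0), (2,0), (3,0), (3,1), (3,2), (3,3), (3,4)]
arrival = 40

#0 — 0,0 | c12
#1 — 1,0 | c16 | E
#2 — 2,0 | c20 | E
#3 — 3,0 | c24 | E
#4 — 3,1 | c28 | N
#5 — 3,2 | c32 | N
#6 — 3,3 | c36 | N
#7 — 3,4 | c40 | N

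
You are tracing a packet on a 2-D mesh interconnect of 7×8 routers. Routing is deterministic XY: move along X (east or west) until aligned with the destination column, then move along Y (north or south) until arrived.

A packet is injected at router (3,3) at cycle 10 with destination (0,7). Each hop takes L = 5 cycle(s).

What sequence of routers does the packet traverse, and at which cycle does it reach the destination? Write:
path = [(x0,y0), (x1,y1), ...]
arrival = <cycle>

path = [(3,3), (2,3), (1,3), (0,3), (0,4), (0,5), (0,6), (0,7)]
arrival = 45

src (3,3)  cyc=10
W→(2,3)  cyc=15
W→(1,3)  cyc=20
W→(0,3)  cyc=25
N→(0,4)  cyc=30
N→(0,5)  cyc=35
N→(0,6)  cyc=40
N→(0,7)  cyc=45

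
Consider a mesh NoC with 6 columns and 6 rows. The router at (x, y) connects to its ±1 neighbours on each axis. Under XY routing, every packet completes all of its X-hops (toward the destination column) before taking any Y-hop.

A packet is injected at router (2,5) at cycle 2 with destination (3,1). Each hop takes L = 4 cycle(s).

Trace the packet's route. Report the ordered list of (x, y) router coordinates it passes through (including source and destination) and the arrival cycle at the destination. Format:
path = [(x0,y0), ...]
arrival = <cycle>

path = [(2,5), (3,5), (3,4), (3,3), (3,2), (3,1)]
arrival = 22

src (2,5)  cyc=2
E→(3,5)  cyc=6
S→(3,4)  cyc=10
S→(3,3)  cyc=14
S→(3,2)  cyc=18
S→(3,1)  cyc=22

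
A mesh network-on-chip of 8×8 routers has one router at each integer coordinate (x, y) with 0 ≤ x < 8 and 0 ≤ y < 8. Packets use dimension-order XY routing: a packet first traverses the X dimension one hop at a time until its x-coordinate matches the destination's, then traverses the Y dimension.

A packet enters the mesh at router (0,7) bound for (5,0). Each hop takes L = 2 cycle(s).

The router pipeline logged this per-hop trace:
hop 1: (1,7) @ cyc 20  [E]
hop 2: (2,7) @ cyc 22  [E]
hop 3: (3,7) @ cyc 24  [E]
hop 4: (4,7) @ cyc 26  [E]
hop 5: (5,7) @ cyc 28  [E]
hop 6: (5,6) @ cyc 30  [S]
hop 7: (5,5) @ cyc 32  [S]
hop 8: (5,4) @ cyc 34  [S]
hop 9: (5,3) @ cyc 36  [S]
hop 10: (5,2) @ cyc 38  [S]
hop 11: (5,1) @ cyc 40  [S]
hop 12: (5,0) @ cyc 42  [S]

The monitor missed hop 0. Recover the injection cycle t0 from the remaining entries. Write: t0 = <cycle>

At hop 1 the cycle is 20; in general cyc_k = t0 + kL.
Subtract one hop: t0 = 20 − 2 = 18.

t0 = 18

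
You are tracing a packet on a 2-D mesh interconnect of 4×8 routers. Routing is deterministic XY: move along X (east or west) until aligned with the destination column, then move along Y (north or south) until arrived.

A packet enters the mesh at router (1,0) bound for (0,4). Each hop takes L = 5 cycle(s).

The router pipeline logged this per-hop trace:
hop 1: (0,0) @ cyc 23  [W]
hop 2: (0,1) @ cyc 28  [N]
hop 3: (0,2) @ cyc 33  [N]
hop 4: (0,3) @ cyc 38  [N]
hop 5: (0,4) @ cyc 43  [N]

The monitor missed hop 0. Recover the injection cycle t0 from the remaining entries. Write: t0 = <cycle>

At hop 1 the cycle is 23; in general cyc_k = t0 + kL.
So t0 = 23 − 1·5 = 18.

t0 = 18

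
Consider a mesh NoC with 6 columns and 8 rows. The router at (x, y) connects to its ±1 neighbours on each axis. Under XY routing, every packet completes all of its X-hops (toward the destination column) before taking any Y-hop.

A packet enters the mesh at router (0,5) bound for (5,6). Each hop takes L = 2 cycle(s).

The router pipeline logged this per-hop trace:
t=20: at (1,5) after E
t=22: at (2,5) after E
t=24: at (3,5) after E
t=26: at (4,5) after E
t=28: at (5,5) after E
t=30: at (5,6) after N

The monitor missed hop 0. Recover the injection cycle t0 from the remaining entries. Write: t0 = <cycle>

t0 = 18

cyc[1] = 20 and cyc[k] = t0 + k·L for every k.
Subtract one hop: t0 = 20 − 2 = 18.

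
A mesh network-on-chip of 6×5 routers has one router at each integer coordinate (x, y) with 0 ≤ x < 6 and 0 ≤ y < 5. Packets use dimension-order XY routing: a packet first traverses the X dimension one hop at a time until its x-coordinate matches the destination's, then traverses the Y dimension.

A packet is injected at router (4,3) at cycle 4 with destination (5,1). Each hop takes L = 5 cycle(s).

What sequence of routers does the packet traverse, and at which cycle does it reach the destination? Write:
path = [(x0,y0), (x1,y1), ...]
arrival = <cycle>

[0] x=4 y=3 t=4
[1] x=5 y=3 t=9 →E
[2] x=5 y=2 t=14 →S
[3] x=5 y=1 t=19 →S

path = [(4,3), (5,3), (5,2), (5,1)]
arrival = 19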